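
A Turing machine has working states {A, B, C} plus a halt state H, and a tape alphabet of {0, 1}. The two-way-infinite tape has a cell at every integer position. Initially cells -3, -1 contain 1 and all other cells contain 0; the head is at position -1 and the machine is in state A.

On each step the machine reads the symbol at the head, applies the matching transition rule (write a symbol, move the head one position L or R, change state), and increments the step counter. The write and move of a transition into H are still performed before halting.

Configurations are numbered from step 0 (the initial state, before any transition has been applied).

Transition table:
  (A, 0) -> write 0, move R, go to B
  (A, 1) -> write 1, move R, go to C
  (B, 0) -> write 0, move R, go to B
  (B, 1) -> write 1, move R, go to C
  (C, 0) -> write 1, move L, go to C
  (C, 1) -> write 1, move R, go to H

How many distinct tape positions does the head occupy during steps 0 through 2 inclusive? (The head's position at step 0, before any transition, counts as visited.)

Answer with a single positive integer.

Step 1: in state A at pos -1, read 1 -> (A,1)->write 1,move R,goto C. Now: state=C, head=0, tape[-4..1]=010100 (head:     ^)
Step 2: in state C at pos 0, read 0 -> (C,0)->write 1,move L,goto C. Now: state=C, head=-1, tape[-4..1]=010110 (head:    ^)
Head positions at steps 0..2: starting at -1, distinct positions visited = {-1, 0} -> 2 position(s)

Answer: 2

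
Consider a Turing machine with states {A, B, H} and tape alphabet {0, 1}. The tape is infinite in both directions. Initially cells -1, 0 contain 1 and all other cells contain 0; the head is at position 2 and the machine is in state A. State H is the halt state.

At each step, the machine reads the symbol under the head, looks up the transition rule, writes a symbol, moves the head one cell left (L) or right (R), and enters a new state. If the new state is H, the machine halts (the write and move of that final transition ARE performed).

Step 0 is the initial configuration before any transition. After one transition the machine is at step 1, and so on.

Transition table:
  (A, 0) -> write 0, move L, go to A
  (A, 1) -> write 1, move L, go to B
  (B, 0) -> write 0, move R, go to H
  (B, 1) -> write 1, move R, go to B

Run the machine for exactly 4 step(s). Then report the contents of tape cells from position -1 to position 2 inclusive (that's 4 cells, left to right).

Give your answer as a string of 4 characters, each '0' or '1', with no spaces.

Step 1: in state A at pos 2, read 0 -> (A,0)->write 0,move L,goto A. Now: state=A, head=1, tape[-2..3]=011000 (head:    ^)
Step 2: in state A at pos 1, read 0 -> (A,0)->write 0,move L,goto A. Now: state=A, head=0, tape[-2..3]=011000 (head:   ^)
Step 3: in state A at pos 0, read 1 -> (A,1)->write 1,move L,goto B. Now: state=B, head=-1, tape[-2..3]=011000 (head:  ^)
Step 4: in state B at pos -1, read 1 -> (B,1)->write 1,move R,goto B. Now: state=B, head=0, tape[-2..3]=011000 (head:   ^)

Answer: 1100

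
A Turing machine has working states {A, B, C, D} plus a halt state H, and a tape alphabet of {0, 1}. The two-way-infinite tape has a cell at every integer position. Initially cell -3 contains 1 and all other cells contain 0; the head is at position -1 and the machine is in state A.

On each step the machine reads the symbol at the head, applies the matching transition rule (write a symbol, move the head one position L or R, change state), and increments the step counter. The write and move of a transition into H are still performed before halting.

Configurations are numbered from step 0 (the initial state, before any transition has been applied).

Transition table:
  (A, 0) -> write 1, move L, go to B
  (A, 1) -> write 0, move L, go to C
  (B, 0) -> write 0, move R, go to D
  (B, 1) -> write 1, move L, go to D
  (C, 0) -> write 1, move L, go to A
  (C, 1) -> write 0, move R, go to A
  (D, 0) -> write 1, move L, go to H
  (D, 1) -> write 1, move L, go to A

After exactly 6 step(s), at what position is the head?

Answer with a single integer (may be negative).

Step 1: in state A at pos -1, read 0 -> (A,0)->write 1,move L,goto B. Now: state=B, head=-2, tape[-4..0]=01010 (head:   ^)
Step 2: in state B at pos -2, read 0 -> (B,0)->write 0,move R,goto D. Now: state=D, head=-1, tape[-4..0]=01010 (head:    ^)
Step 3: in state D at pos -1, read 1 -> (D,1)->write 1,move L,goto A. Now: state=A, head=-2, tape[-4..0]=01010 (head:   ^)
Step 4: in state A at pos -2, read 0 -> (A,0)->write 1,move L,goto B. Now: state=B, head=-3, tape[-4..0]=01110 (head:  ^)
Step 5: in state B at pos -3, read 1 -> (B,1)->write 1,move L,goto D. Now: state=D, head=-4, tape[-5..0]=001110 (head:  ^)
Step 6: in state D at pos -4, read 0 -> (D,0)->write 1,move L,goto H. Now: state=H, head=-5, tape[-6..0]=0011110 (head:  ^)

Answer: -5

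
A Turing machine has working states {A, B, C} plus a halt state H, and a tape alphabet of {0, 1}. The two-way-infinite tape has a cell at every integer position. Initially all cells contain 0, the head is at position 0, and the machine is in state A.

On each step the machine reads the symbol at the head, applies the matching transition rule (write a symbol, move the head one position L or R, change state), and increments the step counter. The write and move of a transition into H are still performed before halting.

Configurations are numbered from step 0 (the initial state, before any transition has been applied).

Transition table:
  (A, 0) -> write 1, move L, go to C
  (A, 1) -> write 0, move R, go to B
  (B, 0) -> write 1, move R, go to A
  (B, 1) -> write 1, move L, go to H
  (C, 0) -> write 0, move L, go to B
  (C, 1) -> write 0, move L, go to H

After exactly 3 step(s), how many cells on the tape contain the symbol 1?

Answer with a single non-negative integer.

Step 1: in state A at pos 0, read 0 -> (A,0)->write 1,move L,goto C. Now: state=C, head=-1, tape[-2..1]=0010 (head:  ^)
Step 2: in state C at pos -1, read 0 -> (C,0)->write 0,move L,goto B. Now: state=B, head=-2, tape[-3..1]=00010 (head:  ^)
Step 3: in state B at pos -2, read 0 -> (B,0)->write 1,move R,goto A. Now: state=A, head=-1, tape[-3..1]=01010 (head:   ^)
Cells containing 1 after step 3: {-2, 0} -> 2 cell(s)

Answer: 2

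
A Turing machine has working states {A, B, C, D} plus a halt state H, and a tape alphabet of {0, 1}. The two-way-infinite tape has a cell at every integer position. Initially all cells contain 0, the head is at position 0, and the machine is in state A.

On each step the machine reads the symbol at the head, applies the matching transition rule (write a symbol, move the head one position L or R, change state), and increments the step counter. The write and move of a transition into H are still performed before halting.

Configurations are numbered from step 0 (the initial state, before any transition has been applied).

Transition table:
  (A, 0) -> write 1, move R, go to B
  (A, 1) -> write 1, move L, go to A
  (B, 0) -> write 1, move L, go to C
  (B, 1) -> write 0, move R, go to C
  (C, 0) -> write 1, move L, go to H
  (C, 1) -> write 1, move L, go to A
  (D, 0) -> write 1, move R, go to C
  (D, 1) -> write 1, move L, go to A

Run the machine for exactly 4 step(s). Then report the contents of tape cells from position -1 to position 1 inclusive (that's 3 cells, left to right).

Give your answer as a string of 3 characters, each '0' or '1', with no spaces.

Step 1: in state A at pos 0, read 0 -> (A,0)->write 1,move R,goto B. Now: state=B, head=1, tape[-1..2]=0100 (head:   ^)
Step 2: in state B at pos 1, read 0 -> (B,0)->write 1,move L,goto C. Now: state=C, head=0, tape[-1..2]=0110 (head:  ^)
Step 3: in state C at pos 0, read 1 -> (C,1)->write 1,move L,goto A. Now: state=A, head=-1, tape[-2..2]=00110 (head:  ^)
Step 4: in state A at pos -1, read 0 -> (A,0)->write 1,move R,goto B. Now: state=B, head=0, tape[-2..2]=01110 (head:   ^)

Answer: 111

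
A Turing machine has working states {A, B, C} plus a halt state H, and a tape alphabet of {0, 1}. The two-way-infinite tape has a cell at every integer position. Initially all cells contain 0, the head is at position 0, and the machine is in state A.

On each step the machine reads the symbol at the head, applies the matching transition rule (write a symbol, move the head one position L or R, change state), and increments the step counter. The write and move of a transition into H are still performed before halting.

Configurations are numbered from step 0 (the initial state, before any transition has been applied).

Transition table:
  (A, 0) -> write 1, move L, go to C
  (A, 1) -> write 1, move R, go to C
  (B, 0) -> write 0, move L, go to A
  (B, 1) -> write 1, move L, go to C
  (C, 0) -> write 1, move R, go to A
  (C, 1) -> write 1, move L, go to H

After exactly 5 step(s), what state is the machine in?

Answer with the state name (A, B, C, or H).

Step 1: in state A at pos 0, read 0 -> (A,0)->write 1,move L,goto C. Now: state=C, head=-1, tape[-2..1]=0010 (head:  ^)
Step 2: in state C at pos -1, read 0 -> (C,0)->write 1,move R,goto A. Now: state=A, head=0, tape[-2..1]=0110 (head:   ^)
Step 3: in state A at pos 0, read 1 -> (A,1)->write 1,move R,goto C. Now: state=C, head=1, tape[-2..2]=01100 (head:    ^)
Step 4: in state C at pos 1, read 0 -> (C,0)->write 1,move R,goto A. Now: state=A, head=2, tape[-2..3]=011100 (head:     ^)
Step 5: in state A at pos 2, read 0 -> (A,0)->write 1,move L,goto C. Now: state=C, head=1, tape[-2..3]=011110 (head:    ^)

Answer: C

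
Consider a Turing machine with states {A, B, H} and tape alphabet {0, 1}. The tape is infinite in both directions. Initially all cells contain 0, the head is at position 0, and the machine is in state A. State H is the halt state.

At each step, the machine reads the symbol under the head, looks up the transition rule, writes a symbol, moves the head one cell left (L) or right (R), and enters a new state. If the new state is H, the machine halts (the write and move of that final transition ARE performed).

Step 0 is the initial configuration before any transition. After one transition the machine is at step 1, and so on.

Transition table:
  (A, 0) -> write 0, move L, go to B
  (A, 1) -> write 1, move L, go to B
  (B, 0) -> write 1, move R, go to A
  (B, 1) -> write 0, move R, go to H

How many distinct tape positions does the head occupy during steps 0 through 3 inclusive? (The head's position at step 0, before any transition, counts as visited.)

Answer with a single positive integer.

Step 1: in state A at pos 0, read 0 -> (A,0)->write 0,move L,goto B. Now: state=B, head=-1, tape[-2..1]=0000 (head:  ^)
Step 2: in state B at pos -1, read 0 -> (B,0)->write 1,move R,goto A. Now: state=A, head=0, tape[-2..1]=0100 (head:   ^)
Step 3: in state A at pos 0, read 0 -> (A,0)->write 0,move L,goto B. Now: state=B, head=-1, tape[-2..1]=0100 (head:  ^)
Head positions at steps 0..3: starting at 0, distinct positions visited = {-1, 0} -> 2 position(s)

Answer: 2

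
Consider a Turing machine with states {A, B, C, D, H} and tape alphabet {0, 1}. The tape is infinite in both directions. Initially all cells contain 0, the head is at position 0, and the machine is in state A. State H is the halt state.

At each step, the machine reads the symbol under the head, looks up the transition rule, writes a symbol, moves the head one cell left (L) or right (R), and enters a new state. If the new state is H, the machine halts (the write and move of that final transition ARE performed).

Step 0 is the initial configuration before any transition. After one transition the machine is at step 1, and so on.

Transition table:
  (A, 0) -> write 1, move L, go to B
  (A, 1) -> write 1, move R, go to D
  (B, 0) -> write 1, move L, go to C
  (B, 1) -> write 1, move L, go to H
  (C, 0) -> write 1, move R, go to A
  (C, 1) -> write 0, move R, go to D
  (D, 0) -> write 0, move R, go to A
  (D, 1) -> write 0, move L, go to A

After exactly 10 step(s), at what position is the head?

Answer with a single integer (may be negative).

Answer: 0

Derivation:
Step 1: in state A at pos 0, read 0 -> (A,0)->write 1,move L,goto B. Now: state=B, head=-1, tape[-2..1]=0010 (head:  ^)
Step 2: in state B at pos -1, read 0 -> (B,0)->write 1,move L,goto C. Now: state=C, head=-2, tape[-3..1]=00110 (head:  ^)
Step 3: in state C at pos -2, read 0 -> (C,0)->write 1,move R,goto A. Now: state=A, head=-1, tape[-3..1]=01110 (head:   ^)
Step 4: in state A at pos -1, read 1 -> (A,1)->write 1,move R,goto D. Now: state=D, head=0, tape[-3..1]=01110 (head:    ^)
Step 5: in state D at pos 0, read 1 -> (D,1)->write 0,move L,goto A. Now: state=A, head=-1, tape[-3..1]=01100 (head:   ^)
Step 6: in state A at pos -1, read 1 -> (A,1)->write 1,move R,goto D. Now: state=D, head=0, tape[-3..1]=01100 (head:    ^)
Step 7: in state D at pos 0, read 0 -> (D,0)->write 0,move R,goto A. Now: state=A, head=1, tape[-3..2]=011000 (head:     ^)
Step 8: in state A at pos 1, read 0 -> (A,0)->write 1,move L,goto B. Now: state=B, head=0, tape[-3..2]=011010 (head:    ^)
Step 9: in state B at pos 0, read 0 -> (B,0)->write 1,move L,goto C. Now: state=C, head=-1, tape[-3..2]=011110 (head:   ^)
Step 10: in state C at pos -1, read 1 -> (C,1)->write 0,move R,goto D. Now: state=D, head=0, tape[-3..2]=010110 (head:    ^)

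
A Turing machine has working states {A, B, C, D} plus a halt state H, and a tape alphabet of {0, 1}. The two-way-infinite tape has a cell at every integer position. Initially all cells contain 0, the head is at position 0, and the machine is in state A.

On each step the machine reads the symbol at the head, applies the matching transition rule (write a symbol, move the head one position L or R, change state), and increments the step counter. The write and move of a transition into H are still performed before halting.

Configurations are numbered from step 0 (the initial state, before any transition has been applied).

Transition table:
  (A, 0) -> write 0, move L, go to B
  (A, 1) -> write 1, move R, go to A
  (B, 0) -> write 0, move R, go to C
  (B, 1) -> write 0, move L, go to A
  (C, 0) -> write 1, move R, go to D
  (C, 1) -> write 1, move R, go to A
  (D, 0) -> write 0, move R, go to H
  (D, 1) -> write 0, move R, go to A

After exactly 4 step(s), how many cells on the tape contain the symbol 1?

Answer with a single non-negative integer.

Step 1: in state A at pos 0, read 0 -> (A,0)->write 0,move L,goto B. Now: state=B, head=-1, tape[-2..1]=0000 (head:  ^)
Step 2: in state B at pos -1, read 0 -> (B,0)->write 0,move R,goto C. Now: state=C, head=0, tape[-2..1]=0000 (head:   ^)
Step 3: in state C at pos 0, read 0 -> (C,0)->write 1,move R,goto D. Now: state=D, head=1, tape[-2..2]=00100 (head:    ^)
Step 4: in state D at pos 1, read 0 -> (D,0)->write 0,move R,goto H. Now: state=H, head=2, tape[-2..3]=001000 (head:     ^)
Cells containing 1 after step 4: {0} -> 1 cell(s)

Answer: 1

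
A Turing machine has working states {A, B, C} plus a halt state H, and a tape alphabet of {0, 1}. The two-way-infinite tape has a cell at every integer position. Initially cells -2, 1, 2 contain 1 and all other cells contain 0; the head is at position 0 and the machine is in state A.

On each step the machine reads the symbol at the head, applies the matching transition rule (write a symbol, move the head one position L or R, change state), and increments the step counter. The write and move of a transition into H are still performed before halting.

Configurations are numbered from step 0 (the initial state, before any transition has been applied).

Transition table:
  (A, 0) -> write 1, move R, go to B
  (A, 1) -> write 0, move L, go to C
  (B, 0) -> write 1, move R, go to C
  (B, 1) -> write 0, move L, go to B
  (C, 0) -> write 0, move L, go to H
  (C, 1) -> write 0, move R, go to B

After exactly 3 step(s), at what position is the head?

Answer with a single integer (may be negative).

Step 1: in state A at pos 0, read 0 -> (A,0)->write 1,move R,goto B. Now: state=B, head=1, tape[-3..3]=0101110 (head:     ^)
Step 2: in state B at pos 1, read 1 -> (B,1)->write 0,move L,goto B. Now: state=B, head=0, tape[-3..3]=0101010 (head:    ^)
Step 3: in state B at pos 0, read 1 -> (B,1)->write 0,move L,goto B. Now: state=B, head=-1, tape[-3..3]=0100010 (head:   ^)

Answer: -1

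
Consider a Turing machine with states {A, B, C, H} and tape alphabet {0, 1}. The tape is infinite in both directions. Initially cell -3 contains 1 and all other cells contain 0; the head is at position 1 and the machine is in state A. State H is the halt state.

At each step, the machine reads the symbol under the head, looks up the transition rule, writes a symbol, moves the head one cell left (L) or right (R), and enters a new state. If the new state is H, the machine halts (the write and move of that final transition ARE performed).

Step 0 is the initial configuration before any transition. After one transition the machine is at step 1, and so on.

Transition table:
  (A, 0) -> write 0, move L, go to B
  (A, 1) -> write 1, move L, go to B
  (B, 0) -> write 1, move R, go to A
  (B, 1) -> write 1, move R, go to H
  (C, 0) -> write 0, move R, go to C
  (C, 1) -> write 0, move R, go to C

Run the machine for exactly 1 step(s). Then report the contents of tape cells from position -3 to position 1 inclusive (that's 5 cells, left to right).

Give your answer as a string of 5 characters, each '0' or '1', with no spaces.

Step 1: in state A at pos 1, read 0 -> (A,0)->write 0,move L,goto B. Now: state=B, head=0, tape[-4..2]=0100000 (head:     ^)

Answer: 10000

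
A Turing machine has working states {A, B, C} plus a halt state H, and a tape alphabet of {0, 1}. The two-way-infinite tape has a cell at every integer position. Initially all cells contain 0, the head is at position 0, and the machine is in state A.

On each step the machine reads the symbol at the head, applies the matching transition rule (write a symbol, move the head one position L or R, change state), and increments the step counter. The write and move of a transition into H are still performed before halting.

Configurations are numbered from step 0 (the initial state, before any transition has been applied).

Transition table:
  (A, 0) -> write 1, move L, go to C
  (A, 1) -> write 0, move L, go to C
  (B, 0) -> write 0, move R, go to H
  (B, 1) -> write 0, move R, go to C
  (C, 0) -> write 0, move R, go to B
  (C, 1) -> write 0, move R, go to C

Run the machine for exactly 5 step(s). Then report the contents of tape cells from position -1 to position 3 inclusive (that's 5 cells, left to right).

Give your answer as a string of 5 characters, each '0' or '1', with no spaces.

Step 1: in state A at pos 0, read 0 -> (A,0)->write 1,move L,goto C. Now: state=C, head=-1, tape[-2..1]=0010 (head:  ^)
Step 2: in state C at pos -1, read 0 -> (C,0)->write 0,move R,goto B. Now: state=B, head=0, tape[-2..1]=0010 (head:   ^)
Step 3: in state B at pos 0, read 1 -> (B,1)->write 0,move R,goto C. Now: state=C, head=1, tape[-2..2]=00000 (head:    ^)
Step 4: in state C at pos 1, read 0 -> (C,0)->write 0,move R,goto B. Now: state=B, head=2, tape[-2..3]=000000 (head:     ^)
Step 5: in state B at pos 2, read 0 -> (B,0)->write 0,move R,goto H. Now: state=H, head=3, tape[-2..4]=0000000 (head:      ^)

Answer: 00000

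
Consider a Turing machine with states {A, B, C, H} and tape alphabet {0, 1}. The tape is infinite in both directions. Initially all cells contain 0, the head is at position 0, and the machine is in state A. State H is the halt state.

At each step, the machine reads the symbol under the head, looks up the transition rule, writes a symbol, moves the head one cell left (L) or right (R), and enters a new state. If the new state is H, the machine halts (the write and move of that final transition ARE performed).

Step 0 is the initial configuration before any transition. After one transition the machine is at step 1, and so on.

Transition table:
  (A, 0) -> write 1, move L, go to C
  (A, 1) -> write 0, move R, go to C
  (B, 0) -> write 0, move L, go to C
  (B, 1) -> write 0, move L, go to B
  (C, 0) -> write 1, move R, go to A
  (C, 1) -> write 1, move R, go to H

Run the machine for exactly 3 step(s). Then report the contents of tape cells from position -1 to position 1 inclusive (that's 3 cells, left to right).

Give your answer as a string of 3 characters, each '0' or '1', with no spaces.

Answer: 100

Derivation:
Step 1: in state A at pos 0, read 0 -> (A,0)->write 1,move L,goto C. Now: state=C, head=-1, tape[-2..1]=0010 (head:  ^)
Step 2: in state C at pos -1, read 0 -> (C,0)->write 1,move R,goto A. Now: state=A, head=0, tape[-2..1]=0110 (head:   ^)
Step 3: in state A at pos 0, read 1 -> (A,1)->write 0,move R,goto C. Now: state=C, head=1, tape[-2..2]=01000 (head:    ^)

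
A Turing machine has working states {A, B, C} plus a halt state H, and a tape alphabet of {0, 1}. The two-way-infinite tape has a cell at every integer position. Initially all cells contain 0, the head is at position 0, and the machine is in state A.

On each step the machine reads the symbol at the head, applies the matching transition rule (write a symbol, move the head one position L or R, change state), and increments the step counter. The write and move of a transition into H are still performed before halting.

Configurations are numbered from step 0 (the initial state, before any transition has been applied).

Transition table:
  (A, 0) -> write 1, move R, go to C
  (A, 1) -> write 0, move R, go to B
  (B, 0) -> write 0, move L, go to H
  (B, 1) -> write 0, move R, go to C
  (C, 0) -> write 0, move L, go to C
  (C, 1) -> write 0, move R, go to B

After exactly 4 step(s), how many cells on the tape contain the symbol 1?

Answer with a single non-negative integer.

Answer: 0

Derivation:
Step 1: in state A at pos 0, read 0 -> (A,0)->write 1,move R,goto C. Now: state=C, head=1, tape[-1..2]=0100 (head:   ^)
Step 2: in state C at pos 1, read 0 -> (C,0)->write 0,move L,goto C. Now: state=C, head=0, tape[-1..2]=0100 (head:  ^)
Step 3: in state C at pos 0, read 1 -> (C,1)->write 0,move R,goto B. Now: state=B, head=1, tape[-1..2]=0000 (head:   ^)
Step 4: in state B at pos 1, read 0 -> (B,0)->write 0,move L,goto H. Now: state=H, head=0, tape[-1..2]=0000 (head:  ^)
No cell contains 1 after step 4 -> 0 cell(s)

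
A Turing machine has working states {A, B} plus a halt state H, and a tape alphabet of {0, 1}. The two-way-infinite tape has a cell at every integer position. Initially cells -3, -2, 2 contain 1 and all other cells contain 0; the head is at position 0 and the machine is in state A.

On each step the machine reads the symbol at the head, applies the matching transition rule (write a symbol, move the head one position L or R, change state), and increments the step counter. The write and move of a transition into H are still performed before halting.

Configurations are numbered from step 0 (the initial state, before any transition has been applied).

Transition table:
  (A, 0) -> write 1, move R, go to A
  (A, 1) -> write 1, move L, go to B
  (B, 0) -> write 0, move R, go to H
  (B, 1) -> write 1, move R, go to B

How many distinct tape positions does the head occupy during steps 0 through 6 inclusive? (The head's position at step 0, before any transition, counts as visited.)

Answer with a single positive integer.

Answer: 5

Derivation:
Step 1: in state A at pos 0, read 0 -> (A,0)->write 1,move R,goto A. Now: state=A, head=1, tape[-4..3]=01101010 (head:      ^)
Step 2: in state A at pos 1, read 0 -> (A,0)->write 1,move R,goto A. Now: state=A, head=2, tape[-4..3]=01101110 (head:       ^)
Step 3: in state A at pos 2, read 1 -> (A,1)->write 1,move L,goto B. Now: state=B, head=1, tape[-4..3]=01101110 (head:      ^)
Step 4: in state B at pos 1, read 1 -> (B,1)->write 1,move R,goto B. Now: state=B, head=2, tape[-4..3]=01101110 (head:       ^)
Step 5: in state B at pos 2, read 1 -> (B,1)->write 1,move R,goto B. Now: state=B, head=3, tape[-4..4]=011011100 (head:        ^)
Step 6: in state B at pos 3, read 0 -> (B,0)->write 0,move R,goto H. Now: state=H, head=4, tape[-4..5]=0110111000 (head:         ^)
Head positions at steps 0..6: starting at 0, distinct positions visited = {0, 1, 2, 3, 4} -> 5 position(s)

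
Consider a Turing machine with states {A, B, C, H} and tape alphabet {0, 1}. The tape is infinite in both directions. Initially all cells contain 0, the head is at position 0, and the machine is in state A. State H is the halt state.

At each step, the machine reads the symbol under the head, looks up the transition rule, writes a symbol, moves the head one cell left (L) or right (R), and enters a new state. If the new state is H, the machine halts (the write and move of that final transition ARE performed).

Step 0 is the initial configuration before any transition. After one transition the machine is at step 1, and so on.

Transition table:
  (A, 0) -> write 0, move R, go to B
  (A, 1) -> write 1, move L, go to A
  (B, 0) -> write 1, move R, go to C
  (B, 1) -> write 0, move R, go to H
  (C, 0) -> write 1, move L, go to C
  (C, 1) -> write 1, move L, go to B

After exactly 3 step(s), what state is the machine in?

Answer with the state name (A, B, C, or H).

Answer: C

Derivation:
Step 1: in state A at pos 0, read 0 -> (A,0)->write 0,move R,goto B. Now: state=B, head=1, tape[-1..2]=0000 (head:   ^)
Step 2: in state B at pos 1, read 0 -> (B,0)->write 1,move R,goto C. Now: state=C, head=2, tape[-1..3]=00100 (head:    ^)
Step 3: in state C at pos 2, read 0 -> (C,0)->write 1,move L,goto C. Now: state=C, head=1, tape[-1..3]=00110 (head:   ^)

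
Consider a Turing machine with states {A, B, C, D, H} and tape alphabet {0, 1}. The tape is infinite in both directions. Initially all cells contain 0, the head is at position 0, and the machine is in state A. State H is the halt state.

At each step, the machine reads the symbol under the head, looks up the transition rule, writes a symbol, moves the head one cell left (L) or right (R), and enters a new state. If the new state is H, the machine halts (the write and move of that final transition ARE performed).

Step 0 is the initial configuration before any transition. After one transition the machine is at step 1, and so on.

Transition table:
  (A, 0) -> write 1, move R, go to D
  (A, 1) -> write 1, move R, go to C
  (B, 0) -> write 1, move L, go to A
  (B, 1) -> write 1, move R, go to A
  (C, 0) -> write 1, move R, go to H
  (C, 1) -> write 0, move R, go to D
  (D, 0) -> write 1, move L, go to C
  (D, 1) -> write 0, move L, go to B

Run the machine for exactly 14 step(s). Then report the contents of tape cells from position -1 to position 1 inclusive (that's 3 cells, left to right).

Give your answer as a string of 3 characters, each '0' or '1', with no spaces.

Step 1: in state A at pos 0, read 0 -> (A,0)->write 1,move R,goto D. Now: state=D, head=1, tape[-1..2]=0100 (head:   ^)
Step 2: in state D at pos 1, read 0 -> (D,0)->write 1,move L,goto C. Now: state=C, head=0, tape[-1..2]=0110 (head:  ^)
Step 3: in state C at pos 0, read 1 -> (C,1)->write 0,move R,goto D. Now: state=D, head=1, tape[-1..2]=0010 (head:   ^)
Step 4: in state D at pos 1, read 1 -> (D,1)->write 0,move L,goto B. Now: state=B, head=0, tape[-1..2]=0000 (head:  ^)
Step 5: in state B at pos 0, read 0 -> (B,0)->write 1,move L,goto A. Now: state=A, head=-1, tape[-2..2]=00100 (head:  ^)
Step 6: in state A at pos -1, read 0 -> (A,0)->write 1,move R,goto D. Now: state=D, head=0, tape[-2..2]=01100 (head:   ^)
Step 7: in state D at pos 0, read 1 -> (D,1)->write 0,move L,goto B. Now: state=B, head=-1, tape[-2..2]=01000 (head:  ^)
Step 8: in state B at pos -1, read 1 -> (B,1)->write 1,move R,goto A. Now: state=A, head=0, tape[-2..2]=01000 (head:   ^)
Step 9: in state A at pos 0, read 0 -> (A,0)->write 1,move R,goto D. Now: state=D, head=1, tape[-2..2]=01100 (head:    ^)
Step 10: in state D at pos 1, read 0 -> (D,0)->write 1,move L,goto C. Now: state=C, head=0, tape[-2..2]=01110 (head:   ^)
Step 11: in state C at pos 0, read 1 -> (C,1)->write 0,move R,goto D. Now: state=D, head=1, tape[-2..2]=01010 (head:    ^)
Step 12: in state D at pos 1, read 1 -> (D,1)->write 0,move L,goto B. Now: state=B, head=0, tape[-2..2]=01000 (head:   ^)
Step 13: in state B at pos 0, read 0 -> (B,0)->write 1,move L,goto A. Now: state=A, head=-1, tape[-2..2]=01100 (head:  ^)
Step 14: in state A at pos -1, read 1 -> (A,1)->write 1,move R,goto C. Now: state=C, head=0, tape[-2..2]=01100 (head:   ^)

Answer: 110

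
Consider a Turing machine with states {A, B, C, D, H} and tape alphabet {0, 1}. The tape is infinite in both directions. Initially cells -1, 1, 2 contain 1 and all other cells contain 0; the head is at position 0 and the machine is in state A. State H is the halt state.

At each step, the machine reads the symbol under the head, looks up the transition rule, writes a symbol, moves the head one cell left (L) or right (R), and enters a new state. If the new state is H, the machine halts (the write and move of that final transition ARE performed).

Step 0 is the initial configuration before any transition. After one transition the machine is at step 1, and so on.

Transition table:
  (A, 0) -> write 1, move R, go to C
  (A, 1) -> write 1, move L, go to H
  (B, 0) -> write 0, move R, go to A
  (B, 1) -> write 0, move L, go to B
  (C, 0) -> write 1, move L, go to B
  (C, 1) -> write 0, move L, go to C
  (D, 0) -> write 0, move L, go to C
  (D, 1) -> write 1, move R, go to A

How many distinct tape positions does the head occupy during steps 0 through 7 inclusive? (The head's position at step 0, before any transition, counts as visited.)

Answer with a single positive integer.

Answer: 5

Derivation:
Step 1: in state A at pos 0, read 0 -> (A,0)->write 1,move R,goto C. Now: state=C, head=1, tape[-2..3]=011110 (head:    ^)
Step 2: in state C at pos 1, read 1 -> (C,1)->write 0,move L,goto C. Now: state=C, head=0, tape[-2..3]=011010 (head:   ^)
Step 3: in state C at pos 0, read 1 -> (C,1)->write 0,move L,goto C. Now: state=C, head=-1, tape[-2..3]=010010 (head:  ^)
Step 4: in state C at pos -1, read 1 -> (C,1)->write 0,move L,goto C. Now: state=C, head=-2, tape[-3..3]=0000010 (head:  ^)
Step 5: in state C at pos -2, read 0 -> (C,0)->write 1,move L,goto B. Now: state=B, head=-3, tape[-4..3]=00100010 (head:  ^)
Step 6: in state B at pos -3, read 0 -> (B,0)->write 0,move R,goto A. Now: state=A, head=-2, tape[-4..3]=00100010 (head:   ^)
Step 7: in state A at pos -2, read 1 -> (A,1)->write 1,move L,goto H. Now: state=H, head=-3, tape[-4..3]=00100010 (head:  ^)
Head positions at steps 0..7: starting at 0, distinct positions visited = {-3, -2, -1, 0, 1} -> 5 position(s)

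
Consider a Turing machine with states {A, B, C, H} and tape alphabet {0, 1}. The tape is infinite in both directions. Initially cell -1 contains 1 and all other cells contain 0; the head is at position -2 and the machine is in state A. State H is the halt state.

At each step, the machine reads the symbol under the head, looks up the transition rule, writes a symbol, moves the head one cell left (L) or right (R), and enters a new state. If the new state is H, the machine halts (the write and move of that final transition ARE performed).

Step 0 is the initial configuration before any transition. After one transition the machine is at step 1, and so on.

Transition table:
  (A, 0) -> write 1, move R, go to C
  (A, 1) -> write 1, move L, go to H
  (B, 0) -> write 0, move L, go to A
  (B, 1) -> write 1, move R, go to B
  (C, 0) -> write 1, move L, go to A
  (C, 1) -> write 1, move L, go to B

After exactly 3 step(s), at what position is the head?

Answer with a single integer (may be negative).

Step 1: in state A at pos -2, read 0 -> (A,0)->write 1,move R,goto C. Now: state=C, head=-1, tape[-3..0]=0110 (head:   ^)
Step 2: in state C at pos -1, read 1 -> (C,1)->write 1,move L,goto B. Now: state=B, head=-2, tape[-3..0]=0110 (head:  ^)
Step 3: in state B at pos -2, read 1 -> (B,1)->write 1,move R,goto B. Now: state=B, head=-1, tape[-3..0]=0110 (head:   ^)

Answer: -1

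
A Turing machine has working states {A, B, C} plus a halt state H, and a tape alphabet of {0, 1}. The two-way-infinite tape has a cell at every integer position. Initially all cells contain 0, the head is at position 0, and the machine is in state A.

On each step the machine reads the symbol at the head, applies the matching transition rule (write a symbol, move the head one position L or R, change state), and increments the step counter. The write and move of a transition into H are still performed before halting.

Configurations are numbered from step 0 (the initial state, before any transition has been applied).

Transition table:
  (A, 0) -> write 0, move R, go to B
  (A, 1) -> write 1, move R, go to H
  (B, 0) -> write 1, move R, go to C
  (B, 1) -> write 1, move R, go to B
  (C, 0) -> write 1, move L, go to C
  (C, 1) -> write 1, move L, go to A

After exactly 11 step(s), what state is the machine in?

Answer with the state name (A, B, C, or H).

Answer: H

Derivation:
Step 1: in state A at pos 0, read 0 -> (A,0)->write 0,move R,goto B. Now: state=B, head=1, tape[-1..2]=0000 (head:   ^)
Step 2: in state B at pos 1, read 0 -> (B,0)->write 1,move R,goto C. Now: state=C, head=2, tape[-1..3]=00100 (head:    ^)
Step 3: in state C at pos 2, read 0 -> (C,0)->write 1,move L,goto C. Now: state=C, head=1, tape[-1..3]=00110 (head:   ^)
Step 4: in state C at pos 1, read 1 -> (C,1)->write 1,move L,goto A. Now: state=A, head=0, tape[-1..3]=00110 (head:  ^)
Step 5: in state A at pos 0, read 0 -> (A,0)->write 0,move R,goto B. Now: state=B, head=1, tape[-1..3]=00110 (head:   ^)
Step 6: in state B at pos 1, read 1 -> (B,1)->write 1,move R,goto B. Now: state=B, head=2, tape[-1..3]=00110 (head:    ^)
Step 7: in state B at pos 2, read 1 -> (B,1)->write 1,move R,goto B. Now: state=B, head=3, tape[-1..4]=001100 (head:     ^)
Step 8: in state B at pos 3, read 0 -> (B,0)->write 1,move R,goto C. Now: state=C, head=4, tape[-1..5]=0011100 (head:      ^)
Step 9: in state C at pos 4, read 0 -> (C,0)->write 1,move L,goto C. Now: state=C, head=3, tape[-1..5]=0011110 (head:     ^)
Step 10: in state C at pos 3, read 1 -> (C,1)->write 1,move L,goto A. Now: state=A, head=2, tape[-1..5]=0011110 (head:    ^)
Step 11: in state A at pos 2, read 1 -> (A,1)->write 1,move R,goto H. Now: state=H, head=3, tape[-1..5]=0011110 (head:     ^)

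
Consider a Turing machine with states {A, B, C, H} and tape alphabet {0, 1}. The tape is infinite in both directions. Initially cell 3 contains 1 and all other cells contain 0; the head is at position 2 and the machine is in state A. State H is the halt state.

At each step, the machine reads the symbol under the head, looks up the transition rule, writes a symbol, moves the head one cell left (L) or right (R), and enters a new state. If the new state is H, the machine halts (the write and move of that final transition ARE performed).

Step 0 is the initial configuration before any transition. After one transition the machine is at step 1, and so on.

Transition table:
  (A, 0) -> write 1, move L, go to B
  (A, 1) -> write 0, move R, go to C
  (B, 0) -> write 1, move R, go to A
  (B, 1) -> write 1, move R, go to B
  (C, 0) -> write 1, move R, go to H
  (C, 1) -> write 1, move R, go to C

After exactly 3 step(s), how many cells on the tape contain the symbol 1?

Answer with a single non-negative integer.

Step 1: in state A at pos 2, read 0 -> (A,0)->write 1,move L,goto B. Now: state=B, head=1, tape[0..4]=00110 (head:  ^)
Step 2: in state B at pos 1, read 0 -> (B,0)->write 1,move R,goto A. Now: state=A, head=2, tape[0..4]=01110 (head:   ^)
Step 3: in state A at pos 2, read 1 -> (A,1)->write 0,move R,goto C. Now: state=C, head=3, tape[0..4]=01010 (head:    ^)
Cells containing 1 after step 3: {1, 3} -> 2 cell(s)

Answer: 2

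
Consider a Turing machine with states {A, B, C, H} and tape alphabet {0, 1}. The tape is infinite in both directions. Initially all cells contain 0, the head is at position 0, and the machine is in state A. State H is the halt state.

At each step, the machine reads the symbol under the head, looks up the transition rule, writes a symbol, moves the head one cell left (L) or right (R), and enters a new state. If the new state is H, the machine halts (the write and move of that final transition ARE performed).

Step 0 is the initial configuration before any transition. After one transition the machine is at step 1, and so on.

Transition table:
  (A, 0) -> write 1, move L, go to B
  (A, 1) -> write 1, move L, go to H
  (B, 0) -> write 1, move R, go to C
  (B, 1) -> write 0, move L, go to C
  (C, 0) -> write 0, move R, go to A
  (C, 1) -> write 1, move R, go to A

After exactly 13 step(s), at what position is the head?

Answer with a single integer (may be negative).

Answer: -1

Derivation:
Step 1: in state A at pos 0, read 0 -> (A,0)->write 1,move L,goto B. Now: state=B, head=-1, tape[-2..1]=0010 (head:  ^)
Step 2: in state B at pos -1, read 0 -> (B,0)->write 1,move R,goto C. Now: state=C, head=0, tape[-2..1]=0110 (head:   ^)
Step 3: in state C at pos 0, read 1 -> (C,1)->write 1,move R,goto A. Now: state=A, head=1, tape[-2..2]=01100 (head:    ^)
Step 4: in state A at pos 1, read 0 -> (A,0)->write 1,move L,goto B. Now: state=B, head=0, tape[-2..2]=01110 (head:   ^)
Step 5: in state B at pos 0, read 1 -> (B,1)->write 0,move L,goto C. Now: state=C, head=-1, tape[-2..2]=01010 (head:  ^)
Step 6: in state C at pos -1, read 1 -> (C,1)->write 1,move R,goto A. Now: state=A, head=0, tape[-2..2]=01010 (head:   ^)
Step 7: in state A at pos 0, read 0 -> (A,0)->write 1,move L,goto B. Now: state=B, head=-1, tape[-2..2]=01110 (head:  ^)
Step 8: in state B at pos -1, read 1 -> (B,1)->write 0,move L,goto C. Now: state=C, head=-2, tape[-3..2]=000110 (head:  ^)
Step 9: in state C at pos -2, read 0 -> (C,0)->write 0,move R,goto A. Now: state=A, head=-1, tape[-3..2]=000110 (head:   ^)
Step 10: in state A at pos -1, read 0 -> (A,0)->write 1,move L,goto B. Now: state=B, head=-2, tape[-3..2]=001110 (head:  ^)
Step 11: in state B at pos -2, read 0 -> (B,0)->write 1,move R,goto C. Now: state=C, head=-1, tape[-3..2]=011110 (head:   ^)
Step 12: in state C at pos -1, read 1 -> (C,1)->write 1,move R,goto A. Now: state=A, head=0, tape[-3..2]=011110 (head:    ^)
Step 13: in state A at pos 0, read 1 -> (A,1)->write 1,move L,goto H. Now: state=H, head=-1, tape[-3..2]=011110 (head:   ^)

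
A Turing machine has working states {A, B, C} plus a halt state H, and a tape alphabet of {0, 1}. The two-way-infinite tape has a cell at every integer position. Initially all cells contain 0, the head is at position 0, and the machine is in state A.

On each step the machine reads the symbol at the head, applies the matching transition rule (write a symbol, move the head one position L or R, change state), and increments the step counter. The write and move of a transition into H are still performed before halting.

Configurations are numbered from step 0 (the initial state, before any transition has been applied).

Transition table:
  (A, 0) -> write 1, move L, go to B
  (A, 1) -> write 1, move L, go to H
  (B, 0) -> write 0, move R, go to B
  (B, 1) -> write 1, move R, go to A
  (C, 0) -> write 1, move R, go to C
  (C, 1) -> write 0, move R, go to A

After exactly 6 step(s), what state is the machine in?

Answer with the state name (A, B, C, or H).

Step 1: in state A at pos 0, read 0 -> (A,0)->write 1,move L,goto B. Now: state=B, head=-1, tape[-2..1]=0010 (head:  ^)
Step 2: in state B at pos -1, read 0 -> (B,0)->write 0,move R,goto B. Now: state=B, head=0, tape[-2..1]=0010 (head:   ^)
Step 3: in state B at pos 0, read 1 -> (B,1)->write 1,move R,goto A. Now: state=A, head=1, tape[-2..2]=00100 (head:    ^)
Step 4: in state A at pos 1, read 0 -> (A,0)->write 1,move L,goto B. Now: state=B, head=0, tape[-2..2]=00110 (head:   ^)
Step 5: in state B at pos 0, read 1 -> (B,1)->write 1,move R,goto A. Now: state=A, head=1, tape[-2..2]=00110 (head:    ^)
Step 6: in state A at pos 1, read 1 -> (A,1)->write 1,move L,goto H. Now: state=H, head=0, tape[-2..2]=00110 (head:   ^)

Answer: H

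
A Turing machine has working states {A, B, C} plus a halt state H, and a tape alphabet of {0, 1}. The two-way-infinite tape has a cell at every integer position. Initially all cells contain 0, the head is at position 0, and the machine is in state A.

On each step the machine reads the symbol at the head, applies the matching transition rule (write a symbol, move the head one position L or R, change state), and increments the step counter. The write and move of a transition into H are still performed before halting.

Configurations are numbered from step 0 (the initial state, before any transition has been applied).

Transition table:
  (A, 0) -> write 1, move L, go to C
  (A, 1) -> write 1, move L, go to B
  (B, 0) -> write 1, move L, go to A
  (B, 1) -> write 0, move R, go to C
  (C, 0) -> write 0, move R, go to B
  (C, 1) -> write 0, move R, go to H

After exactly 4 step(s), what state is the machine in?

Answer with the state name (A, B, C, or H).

Step 1: in state A at pos 0, read 0 -> (A,0)->write 1,move L,goto C. Now: state=C, head=-1, tape[-2..1]=0010 (head:  ^)
Step 2: in state C at pos -1, read 0 -> (C,0)->write 0,move R,goto B. Now: state=B, head=0, tape[-2..1]=0010 (head:   ^)
Step 3: in state B at pos 0, read 1 -> (B,1)->write 0,move R,goto C. Now: state=C, head=1, tape[-2..2]=00000 (head:    ^)
Step 4: in state C at pos 1, read 0 -> (C,0)->write 0,move R,goto B. Now: state=B, head=2, tape[-2..3]=000000 (head:     ^)

Answer: B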